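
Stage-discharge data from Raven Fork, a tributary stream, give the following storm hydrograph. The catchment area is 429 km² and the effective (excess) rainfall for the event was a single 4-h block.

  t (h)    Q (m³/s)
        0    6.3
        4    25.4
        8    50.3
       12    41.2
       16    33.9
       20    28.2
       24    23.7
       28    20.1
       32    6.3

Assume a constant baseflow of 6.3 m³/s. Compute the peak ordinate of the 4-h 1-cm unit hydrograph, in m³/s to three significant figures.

Direct runoff: 0.0, 19.1, 44.0, 34.9, 27.6, 21.9, 17.4, 13.8, 0.0 m³/s; ΣQ_DR = 178.7 m³/s, peak = 44.0 m³/s.
Runoff depth d = ΣQ_DR·Δt / A = 178.7 × 14400 / (429 km²) = 5.998 mm.
The 1-cm UH is the DRH scaled by (10 mm)/d, so U_p = 44.0 × 10/5.998 = 73.4 m³/s.

U_p ≈ 73.4 m³/s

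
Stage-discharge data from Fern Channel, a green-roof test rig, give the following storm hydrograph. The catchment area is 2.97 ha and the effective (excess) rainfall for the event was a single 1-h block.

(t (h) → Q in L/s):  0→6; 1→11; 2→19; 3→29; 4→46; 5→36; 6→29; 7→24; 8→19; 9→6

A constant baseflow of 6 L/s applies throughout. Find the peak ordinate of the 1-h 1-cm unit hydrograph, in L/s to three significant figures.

U_p ≈ 20.0 L/s

Direct runoff: 0.0, 5.0, 13.0, 23.0, 40.0, 30.0, 23.0, 18.0, 13.0, 0.0 L/s; ΣQ_DR = 165.0 L/s, peak = 40.0 L/s.
Runoff depth d = ΣQ_DR·Δt / A = 165.0 × 3600 / (2.97 ha) = 20.00 mm.
The 1-cm UH is the DRH scaled by (10 mm)/d, so U_p = 40.0 × 10/20.00 = 20.0 L/s.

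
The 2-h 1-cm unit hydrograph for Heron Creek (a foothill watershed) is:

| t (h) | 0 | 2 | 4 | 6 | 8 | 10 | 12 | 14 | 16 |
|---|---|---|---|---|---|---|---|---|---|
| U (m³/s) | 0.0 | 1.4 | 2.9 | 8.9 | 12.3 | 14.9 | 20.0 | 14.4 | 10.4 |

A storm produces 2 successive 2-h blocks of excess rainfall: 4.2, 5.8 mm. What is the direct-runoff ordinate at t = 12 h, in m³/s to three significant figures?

By discrete convolution, Q_j = Σ (P_i / 10 mm) · U_{j−i}.
At t = 12 h (j=6): Q = (4.2/10)·20.0 + (5.8/10)·14.9 = 17.0 m³/s.

Q ≈ 17.0 m³/s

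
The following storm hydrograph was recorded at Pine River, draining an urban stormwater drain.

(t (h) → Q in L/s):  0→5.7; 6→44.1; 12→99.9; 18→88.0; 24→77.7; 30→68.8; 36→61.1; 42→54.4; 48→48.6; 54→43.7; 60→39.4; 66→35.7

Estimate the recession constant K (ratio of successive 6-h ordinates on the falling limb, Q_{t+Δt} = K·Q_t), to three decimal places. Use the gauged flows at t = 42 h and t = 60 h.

K ≈ 0.898

Using the recession-limb readings at t = 42 h and t = 60 h: Q falls from 54.4 to 39.4 L/s over 3 intervals.
K = (Q₂/Q₁)^(1/3) = (39.4/54.4)^(1/3) = 0.898.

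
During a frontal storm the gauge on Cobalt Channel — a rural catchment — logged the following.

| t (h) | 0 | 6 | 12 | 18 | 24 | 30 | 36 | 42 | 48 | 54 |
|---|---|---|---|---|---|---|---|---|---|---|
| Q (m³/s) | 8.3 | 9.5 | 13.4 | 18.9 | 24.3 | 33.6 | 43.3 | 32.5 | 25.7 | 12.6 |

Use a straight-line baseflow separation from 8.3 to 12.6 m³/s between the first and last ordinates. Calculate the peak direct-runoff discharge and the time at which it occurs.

Q_p = 32.13 m³/s at t = 36 h

Subtracting baseflow gives direct-runoff ordinates: 0.00, 0.72, 4.14, 9.17, 14.09, 22.91, 32.13, 20.86, 13.58, 0.00 m³/s.
The maximum is 32.13 m³/s, occurring at the reading for t = 36 h.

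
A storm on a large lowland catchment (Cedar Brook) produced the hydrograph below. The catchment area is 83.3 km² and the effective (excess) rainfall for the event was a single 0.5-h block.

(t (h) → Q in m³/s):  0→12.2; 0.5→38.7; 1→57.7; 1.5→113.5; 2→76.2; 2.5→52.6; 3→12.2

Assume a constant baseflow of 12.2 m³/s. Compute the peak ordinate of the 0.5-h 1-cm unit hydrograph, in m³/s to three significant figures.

U_p ≈ 169 m³/s

Direct runoff: 0.0, 26.5, 45.5, 101.3, 64.0, 40.4, 0.0 m³/s; ΣQ_DR = 277.7 m³/s, peak = 101.3 m³/s.
Runoff depth d = ΣQ_DR·Δt / A = 277.7 × 1800 / (83.3 km²) = 6.001 mm.
The 1-cm UH is the DRH scaled by (10 mm)/d, so U_p = 101.3 × 10/6.001 = 169 m³/s.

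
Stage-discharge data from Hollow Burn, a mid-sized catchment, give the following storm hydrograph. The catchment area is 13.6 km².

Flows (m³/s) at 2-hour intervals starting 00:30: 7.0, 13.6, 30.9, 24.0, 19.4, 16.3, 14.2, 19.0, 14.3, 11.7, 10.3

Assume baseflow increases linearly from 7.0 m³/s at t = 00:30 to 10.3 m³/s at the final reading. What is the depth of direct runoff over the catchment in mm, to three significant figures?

Direct runoff: 0.00, 6.27, 23.24, 16.01, 11.08, 7.65, 5.22, 9.69, 4.66, 1.73, 0.00 m³/s; ΣQ_DR = 85.55 m³/s.
V = ΣQ_DR · Δt = 85.55 × 7200 s = 6.160 × 10^5 m³.
Over A = 13.6 km², depth = V / A = 45.3 mm.

d ≈ 45.3 mm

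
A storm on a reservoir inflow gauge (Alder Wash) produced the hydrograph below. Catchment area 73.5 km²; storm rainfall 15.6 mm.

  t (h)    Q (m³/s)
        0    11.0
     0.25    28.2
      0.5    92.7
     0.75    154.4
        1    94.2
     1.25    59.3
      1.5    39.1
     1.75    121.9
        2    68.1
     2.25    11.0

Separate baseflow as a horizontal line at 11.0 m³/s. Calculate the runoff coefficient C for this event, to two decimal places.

C ≈ 0.45

ΣQ_DR = 569.9 m³/s; V = ΣQ_DR·Δt = 5.129 × 10^5 m³.
Runoff depth d = V / A = 6.978 mm.
C = d / P = 6.978 / 15.6 = 0.45.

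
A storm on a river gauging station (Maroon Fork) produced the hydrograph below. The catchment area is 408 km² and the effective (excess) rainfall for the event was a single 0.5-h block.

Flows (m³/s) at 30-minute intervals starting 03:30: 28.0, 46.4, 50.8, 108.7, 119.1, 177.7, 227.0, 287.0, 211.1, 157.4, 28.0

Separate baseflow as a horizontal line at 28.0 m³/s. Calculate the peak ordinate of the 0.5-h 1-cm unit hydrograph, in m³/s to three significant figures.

U_p ≈ 518 m³/s

Direct runoff: 0.0, 18.4, 22.8, 80.7, 91.1, 149.7, 199.0, 259.0, 183.1, 129.4, 0.0 m³/s; ΣQ_DR = 1133 m³/s, peak = 259.0 m³/s.
Runoff depth d = ΣQ_DR·Δt / A = 1133 × 1800 / (408 km²) = 4.999 mm.
The 1-cm UH is the DRH scaled by (10 mm)/d, so U_p = 259.0 × 10/4.999 = 518 m³/s.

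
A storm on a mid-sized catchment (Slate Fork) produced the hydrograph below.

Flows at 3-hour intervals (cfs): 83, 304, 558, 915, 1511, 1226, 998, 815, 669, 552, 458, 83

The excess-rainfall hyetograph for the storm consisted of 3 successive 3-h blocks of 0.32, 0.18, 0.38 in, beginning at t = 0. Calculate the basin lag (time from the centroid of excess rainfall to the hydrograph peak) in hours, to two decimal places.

Centroid of excess rainfall: t_c = Σ P_i·t̄_i / ΣP_i = 4.7045 h (block centres at 1.5, 4.5, 7.5 h).
Hydrograph peak occurs at t = 12 h, so basin lag t_L = 12 − 4.7045 = 7.30 h.

t_L ≈ 7.30 h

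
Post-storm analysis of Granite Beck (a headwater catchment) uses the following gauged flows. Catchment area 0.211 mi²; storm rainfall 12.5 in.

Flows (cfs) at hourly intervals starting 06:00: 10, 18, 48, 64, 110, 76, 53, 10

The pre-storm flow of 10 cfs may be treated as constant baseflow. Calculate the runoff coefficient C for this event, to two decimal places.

ΣQ_DR = 309.0 cfs; V = ΣQ_DR·Δt = 1.112 × 10^6 ft³.
Runoff depth d = V / A = 2.269 in.
C = d / P = 2.269 / 12.5 = 0.18.

C ≈ 0.18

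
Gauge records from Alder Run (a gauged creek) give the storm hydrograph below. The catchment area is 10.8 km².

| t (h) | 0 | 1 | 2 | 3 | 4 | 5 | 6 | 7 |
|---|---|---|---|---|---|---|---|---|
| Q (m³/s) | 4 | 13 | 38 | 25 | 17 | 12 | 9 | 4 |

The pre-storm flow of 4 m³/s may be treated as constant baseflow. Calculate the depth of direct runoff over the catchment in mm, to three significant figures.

d ≈ 30.0 mm

Direct runoff: 0.0, 9.0, 34.0, 21.0, 13.0, 8.0, 5.0, 0.0 m³/s; ΣQ_DR = 90.00 m³/s.
V = ΣQ_DR · Δt = 90.00 × 3600 s = 3.240 × 10^5 m³.
Over A = 10.8 km², depth = V / A = 30.0 mm.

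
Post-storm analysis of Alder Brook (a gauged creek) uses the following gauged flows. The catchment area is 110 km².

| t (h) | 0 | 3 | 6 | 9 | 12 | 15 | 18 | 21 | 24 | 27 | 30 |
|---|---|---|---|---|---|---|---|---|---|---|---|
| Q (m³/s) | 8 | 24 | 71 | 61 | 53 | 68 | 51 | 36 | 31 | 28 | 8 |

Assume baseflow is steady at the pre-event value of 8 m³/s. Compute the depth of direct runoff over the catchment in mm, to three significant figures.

Direct runoff: 0.0, 16.0, 63.0, 53.0, 45.0, 60.0, 43.0, 28.0, 23.0, 20.0, 0.0 m³/s; ΣQ_DR = 351.0 m³/s.
V = ΣQ_DR · Δt = 351.0 × 10800 s = 3.791 × 10^6 m³.
Over A = 110 km², depth = V / A = 34.5 mm.

d ≈ 34.5 mm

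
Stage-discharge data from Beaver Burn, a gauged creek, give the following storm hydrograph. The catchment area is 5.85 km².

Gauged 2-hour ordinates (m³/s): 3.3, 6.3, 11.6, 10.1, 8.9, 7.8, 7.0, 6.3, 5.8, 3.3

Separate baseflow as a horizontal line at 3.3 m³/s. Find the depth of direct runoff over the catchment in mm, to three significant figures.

d ≈ 46.0 mm

Direct runoff: 0.0, 3.0, 8.3, 6.8, 5.6, 4.5, 3.7, 3.0, 2.5, 0.0 m³/s; ΣQ_DR = 37.40 m³/s.
V = ΣQ_DR · Δt = 37.40 × 7200 s = 2.693 × 10^5 m³.
Over A = 5.85 km², depth = V / A = 46.0 mm.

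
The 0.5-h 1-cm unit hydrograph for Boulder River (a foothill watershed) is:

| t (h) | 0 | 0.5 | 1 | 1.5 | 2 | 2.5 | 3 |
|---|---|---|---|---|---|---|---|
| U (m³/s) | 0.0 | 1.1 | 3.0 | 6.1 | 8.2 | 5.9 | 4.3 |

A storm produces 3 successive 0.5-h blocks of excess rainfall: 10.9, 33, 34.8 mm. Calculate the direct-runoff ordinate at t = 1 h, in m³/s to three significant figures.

Q ≈ 6.90 m³/s

By discrete convolution, Q_j = Σ (P_i / 10 mm) · U_{j−i}.
At t = 1 h (j=2): Q = (10.9/10)·3.0 + (33/10)·1.1 + (34.8/10)·0.0 = 6.90 m³/s.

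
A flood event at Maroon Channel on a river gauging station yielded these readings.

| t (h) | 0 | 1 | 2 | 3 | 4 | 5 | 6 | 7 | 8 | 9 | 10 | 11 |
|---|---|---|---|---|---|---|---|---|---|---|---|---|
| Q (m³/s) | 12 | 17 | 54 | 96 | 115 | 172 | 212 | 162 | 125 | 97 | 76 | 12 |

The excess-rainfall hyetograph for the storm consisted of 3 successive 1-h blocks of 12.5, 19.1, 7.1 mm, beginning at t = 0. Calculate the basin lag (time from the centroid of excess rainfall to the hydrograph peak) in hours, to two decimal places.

t_L ≈ 4.64 h

Centroid of excess rainfall: t_c = Σ P_i·t̄_i / ΣP_i = 1.3605 h (block centres at 0.5, 1.5, 2.5 h).
Hydrograph peak occurs at t = 6 h, so basin lag t_L = 6 − 1.3605 = 4.64 h.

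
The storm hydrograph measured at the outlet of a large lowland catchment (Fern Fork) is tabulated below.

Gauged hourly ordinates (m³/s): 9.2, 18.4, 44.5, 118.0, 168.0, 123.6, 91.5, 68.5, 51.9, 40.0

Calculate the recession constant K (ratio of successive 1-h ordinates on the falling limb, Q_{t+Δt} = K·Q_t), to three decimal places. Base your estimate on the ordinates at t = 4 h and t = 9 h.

K ≈ 0.750

Using the recession-limb readings at t = 4 h and t = 9 h: Q falls from 168.0 to 40.0 m³/s over 5 intervals.
K = (Q₂/Q₁)^(1/5) = (40.0/168.0)^(1/5) = 0.750.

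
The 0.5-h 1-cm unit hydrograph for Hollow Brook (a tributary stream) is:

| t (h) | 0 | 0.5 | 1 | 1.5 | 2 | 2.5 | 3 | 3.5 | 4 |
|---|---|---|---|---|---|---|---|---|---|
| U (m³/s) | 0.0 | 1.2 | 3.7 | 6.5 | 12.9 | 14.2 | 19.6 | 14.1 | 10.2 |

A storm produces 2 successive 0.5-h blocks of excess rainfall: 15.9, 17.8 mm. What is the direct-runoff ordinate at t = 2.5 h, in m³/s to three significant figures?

By discrete convolution, Q_j = Σ (P_i / 10 mm) · U_{j−i}.
At t = 2.5 h (j=5): Q = (15.9/10)·14.2 + (17.8/10)·12.9 = 45.5 m³/s.

Q ≈ 45.5 m³/s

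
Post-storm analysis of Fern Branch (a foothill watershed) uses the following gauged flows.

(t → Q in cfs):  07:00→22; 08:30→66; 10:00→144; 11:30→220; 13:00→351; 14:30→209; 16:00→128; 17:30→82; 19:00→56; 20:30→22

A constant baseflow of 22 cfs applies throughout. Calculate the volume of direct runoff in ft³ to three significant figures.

V ≈ 5.83 × 10^6 ft³

Direct-runoff ordinates (Q − Q_b): 0.0, 44.0, 122.0, 198.0, 329.0, 187.0, 106.0, 60.0, 34.0, 0.0 cfs.
ΣQ_DR = 1080 cfs.
With Δt = 1.5 h = 5400 s, V = ΣQ_DR · Δt = 1080 × 5400 = 5.83 × 10^6 ft³.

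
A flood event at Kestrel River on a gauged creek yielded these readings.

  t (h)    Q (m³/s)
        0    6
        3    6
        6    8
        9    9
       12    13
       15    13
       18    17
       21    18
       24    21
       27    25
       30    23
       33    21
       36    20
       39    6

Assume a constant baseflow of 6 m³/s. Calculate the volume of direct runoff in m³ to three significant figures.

Direct-runoff ordinates (Q − Q_b): 0.0, 0.0, 2.0, 3.0, 7.0, 7.0, 11.0, 12.0, 15.0, 19.0, 17.0, 15.0, 14.0, 0.0 m³/s.
ΣQ_DR = 122.0 m³/s.
With Δt = 3 h = 10800 s, V = ΣQ_DR · Δt = 122.0 × 10800 = 1.32 × 10^6 m³.

V ≈ 1.32 × 10^6 m³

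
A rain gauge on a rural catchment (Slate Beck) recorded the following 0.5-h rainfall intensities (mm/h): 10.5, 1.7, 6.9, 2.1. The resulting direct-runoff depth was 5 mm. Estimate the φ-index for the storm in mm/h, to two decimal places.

Only the 2 blocks with intensity above φ contribute runoff: 10.5, 6.9 mm/h.
Σ(I−φ)·Δt = d  ⇒  (10.5+6.9 − 2φ)·0.5 = 5
φ = (17.40 − 5/0.5) / 2 = 3.70 mm/h.

φ ≈ 3.70 mm/h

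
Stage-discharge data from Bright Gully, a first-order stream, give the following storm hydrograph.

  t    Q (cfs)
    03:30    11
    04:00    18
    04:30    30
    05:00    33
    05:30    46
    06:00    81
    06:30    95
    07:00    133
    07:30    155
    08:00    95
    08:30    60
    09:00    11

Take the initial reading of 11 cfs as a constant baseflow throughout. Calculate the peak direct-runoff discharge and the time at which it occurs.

Q_p = 144.0 cfs at t = 07:30

Subtracting baseflow gives direct-runoff ordinates: 0.0, 7.0, 19.0, 22.0, 35.0, 70.0, 84.0, 122.0, 144.0, 84.0, 49.0, 0.0 cfs.
The maximum is 144.0 cfs, occurring at the reading for t = 07:30.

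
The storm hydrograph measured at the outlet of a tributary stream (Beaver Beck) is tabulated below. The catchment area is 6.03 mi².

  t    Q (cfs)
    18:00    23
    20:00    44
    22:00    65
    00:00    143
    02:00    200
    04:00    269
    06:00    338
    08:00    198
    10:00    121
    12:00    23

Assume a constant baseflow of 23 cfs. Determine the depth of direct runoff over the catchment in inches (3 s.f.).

d ≈ 0.614 in

Direct runoff: 0.0, 21.0, 42.0, 120.0, 177.0, 246.0, 315.0, 175.0, 98.0, 0.0 cfs; ΣQ_DR = 1194 cfs.
V = ΣQ_DR · Δt = 1194 × 7200 s = 8.597 × 10^6 ft³.
Over A = 6.03 mi², depth = V / A = 0.614 in.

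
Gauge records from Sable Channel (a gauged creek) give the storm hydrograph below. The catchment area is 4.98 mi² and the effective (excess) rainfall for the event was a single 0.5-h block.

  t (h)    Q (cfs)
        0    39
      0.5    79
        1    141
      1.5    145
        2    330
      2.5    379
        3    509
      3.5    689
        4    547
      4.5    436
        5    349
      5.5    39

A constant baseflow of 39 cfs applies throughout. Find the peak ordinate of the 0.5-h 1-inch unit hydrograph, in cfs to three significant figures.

U_p ≈ 1300 cfs

Direct runoff: 0.0, 40.0, 102.0, 106.0, 291.0, 340.0, 470.0, 650.0, 508.0, 397.0, 310.0, 0.0 cfs; ΣQ_DR = 3214 cfs, peak = 650.0 cfs.
Runoff depth d = ΣQ_DR·Δt / A = 3214 × 1800 / (4.98 mi²) = 0.5000 in.
The 1-inch UH is the DRH scaled by (1 in)/d, so U_p = 650.0 × 1/0.5000 = 1300 cfs.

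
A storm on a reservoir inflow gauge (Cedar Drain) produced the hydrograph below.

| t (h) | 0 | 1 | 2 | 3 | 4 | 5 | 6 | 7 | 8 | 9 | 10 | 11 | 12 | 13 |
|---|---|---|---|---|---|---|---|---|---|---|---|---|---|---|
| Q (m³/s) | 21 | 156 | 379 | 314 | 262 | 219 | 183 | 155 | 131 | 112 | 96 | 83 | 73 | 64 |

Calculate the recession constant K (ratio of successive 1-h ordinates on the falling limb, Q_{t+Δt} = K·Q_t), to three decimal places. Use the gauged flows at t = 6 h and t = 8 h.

K ≈ 0.846

Using the recession-limb readings at t = 6 h and t = 8 h: Q falls from 183 to 131 m³/s over 2 intervals.
K = (Q₂/Q₁)^(1/2) = (131/183)^(1/2) = 0.846.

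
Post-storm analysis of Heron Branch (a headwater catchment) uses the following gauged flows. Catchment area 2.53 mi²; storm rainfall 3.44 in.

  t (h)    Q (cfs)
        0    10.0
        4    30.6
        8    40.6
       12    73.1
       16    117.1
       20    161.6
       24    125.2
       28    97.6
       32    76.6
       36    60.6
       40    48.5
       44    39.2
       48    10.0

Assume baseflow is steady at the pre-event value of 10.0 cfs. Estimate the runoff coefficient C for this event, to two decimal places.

ΣQ_DR = 760.7 cfs; V = ΣQ_DR·Δt = 1.095 × 10^7 ft³.
Runoff depth d = V / A = 1.864 in.
C = d / P = 1.864 / 3.44 = 0.54.

C ≈ 0.54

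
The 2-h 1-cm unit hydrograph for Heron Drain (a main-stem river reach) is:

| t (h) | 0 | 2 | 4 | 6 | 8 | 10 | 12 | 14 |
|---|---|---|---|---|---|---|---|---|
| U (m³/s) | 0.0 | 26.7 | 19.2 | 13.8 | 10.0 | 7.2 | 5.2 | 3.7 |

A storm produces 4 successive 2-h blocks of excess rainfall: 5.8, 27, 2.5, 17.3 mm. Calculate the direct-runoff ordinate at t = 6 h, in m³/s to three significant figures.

By discrete convolution, Q_j = Σ (P_i / 10 mm) · U_{j−i}.
At t = 6 h (j=3): Q = (5.8/10)·13.8 + (27/10)·19.2 + (2.5/10)·26.7 + (17.3/10)·0.0 = 66.5 m³/s.

Q ≈ 66.5 m³/s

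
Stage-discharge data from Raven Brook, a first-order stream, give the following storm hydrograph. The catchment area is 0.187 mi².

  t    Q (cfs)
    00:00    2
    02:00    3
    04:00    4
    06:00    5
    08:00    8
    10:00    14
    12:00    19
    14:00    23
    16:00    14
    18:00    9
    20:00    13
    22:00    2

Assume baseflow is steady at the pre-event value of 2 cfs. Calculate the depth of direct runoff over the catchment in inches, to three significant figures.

Direct runoff: 0.0, 1.0, 2.0, 3.0, 6.0, 12.0, 17.0, 21.0, 12.0, 7.0, 11.0, 0.0 cfs; ΣQ_DR = 92.00 cfs.
V = ΣQ_DR · Δt = 92.00 × 7200 s = 6.624 × 10^5 ft³.
Over A = 0.187 mi², depth = V / A = 1.52 in.

d ≈ 1.52 in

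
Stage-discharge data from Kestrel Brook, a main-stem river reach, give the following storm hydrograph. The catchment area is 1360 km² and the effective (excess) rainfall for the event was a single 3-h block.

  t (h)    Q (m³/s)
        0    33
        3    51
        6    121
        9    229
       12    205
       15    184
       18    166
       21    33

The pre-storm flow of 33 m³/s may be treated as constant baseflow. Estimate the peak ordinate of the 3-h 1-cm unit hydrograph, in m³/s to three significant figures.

U_p ≈ 326 m³/s

Direct runoff: 0.0, 18.0, 88.0, 196.0, 172.0, 151.0, 133.0, 0.0 m³/s; ΣQ_DR = 758.0 m³/s, peak = 196.0 m³/s.
Runoff depth d = ΣQ_DR·Δt / A = 758.0 × 10800 / (1360 km²) = 6.019 mm.
The 1-cm UH is the DRH scaled by (10 mm)/d, so U_p = 196.0 × 10/6.019 = 326 m³/s.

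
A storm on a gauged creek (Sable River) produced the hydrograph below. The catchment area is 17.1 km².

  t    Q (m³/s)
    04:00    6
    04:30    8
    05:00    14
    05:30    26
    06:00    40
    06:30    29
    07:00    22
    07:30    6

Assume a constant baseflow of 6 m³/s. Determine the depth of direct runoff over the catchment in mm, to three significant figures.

Direct runoff: 0.0, 2.0, 8.0, 20.0, 34.0, 23.0, 16.0, 0.0 m³/s; ΣQ_DR = 103.0 m³/s.
V = ΣQ_DR · Δt = 103.0 × 1800 s = 1.854 × 10^5 m³.
Over A = 17.1 km², depth = V / A = 10.8 mm.

d ≈ 10.8 mm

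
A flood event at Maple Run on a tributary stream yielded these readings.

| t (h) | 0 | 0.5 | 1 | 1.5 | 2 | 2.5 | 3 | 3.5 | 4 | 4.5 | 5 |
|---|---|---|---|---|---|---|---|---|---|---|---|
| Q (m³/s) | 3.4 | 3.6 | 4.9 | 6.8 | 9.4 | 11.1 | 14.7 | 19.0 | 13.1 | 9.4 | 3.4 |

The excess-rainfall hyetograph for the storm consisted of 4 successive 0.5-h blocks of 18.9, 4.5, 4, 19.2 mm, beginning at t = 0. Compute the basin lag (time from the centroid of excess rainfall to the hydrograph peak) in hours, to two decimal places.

t_L ≈ 2.50 h

Centroid of excess rainfall: t_c = Σ P_i·t̄_i / ΣP_i = 1.0021 h (block centres at 0.25, 0.75, 1.25, 1.75 h).
Hydrograph peak occurs at t = 3.5 h, so basin lag t_L = 3.5 − 1.0021 = 2.50 h.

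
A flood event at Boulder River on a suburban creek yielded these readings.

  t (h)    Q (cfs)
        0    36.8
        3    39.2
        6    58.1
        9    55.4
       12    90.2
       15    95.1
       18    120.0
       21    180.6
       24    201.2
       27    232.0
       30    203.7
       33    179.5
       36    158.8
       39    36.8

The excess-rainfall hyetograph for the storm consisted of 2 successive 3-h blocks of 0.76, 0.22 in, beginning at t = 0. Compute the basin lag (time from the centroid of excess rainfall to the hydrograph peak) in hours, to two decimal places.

Centroid of excess rainfall: t_c = Σ P_i·t̄_i / ΣP_i = 2.1735 h (block centres at 1.5, 4.5 h).
Hydrograph peak occurs at t = 27 h, so basin lag t_L = 27 − 2.1735 = 24.83 h.

t_L ≈ 24.83 h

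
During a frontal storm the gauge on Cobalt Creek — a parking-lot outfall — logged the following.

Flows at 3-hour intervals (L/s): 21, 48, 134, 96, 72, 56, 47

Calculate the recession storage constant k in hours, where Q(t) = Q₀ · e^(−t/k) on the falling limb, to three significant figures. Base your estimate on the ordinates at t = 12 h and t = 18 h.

k ≈ 14.1 h

On the falling limb, Q drops from 72 to 47 L/s between t = 12 h and t = 18 h (Δt = 6 h).
k = −Δt / ln(Q₂/Q₁) = −6 / ln(47/72) = 14.1 h.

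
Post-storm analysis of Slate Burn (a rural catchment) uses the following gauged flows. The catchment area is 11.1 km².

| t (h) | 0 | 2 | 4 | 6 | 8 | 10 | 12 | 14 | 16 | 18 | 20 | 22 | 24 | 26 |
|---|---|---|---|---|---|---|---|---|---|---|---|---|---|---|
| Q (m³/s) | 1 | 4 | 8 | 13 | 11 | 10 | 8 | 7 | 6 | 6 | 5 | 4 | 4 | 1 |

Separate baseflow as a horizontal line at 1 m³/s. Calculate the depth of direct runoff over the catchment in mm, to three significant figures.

Direct runoff: 0.0, 3.0, 7.0, 12.0, 10.0, 9.0, 7.0, 6.0, 5.0, 5.0, 4.0, 3.0, 3.0, 0.0 m³/s; ΣQ_DR = 74.00 m³/s.
V = ΣQ_DR · Δt = 74.00 × 7200 s = 5.328 × 10^5 m³.
Over A = 11.1 km², depth = V / A = 48.0 mm.

d ≈ 48.0 mm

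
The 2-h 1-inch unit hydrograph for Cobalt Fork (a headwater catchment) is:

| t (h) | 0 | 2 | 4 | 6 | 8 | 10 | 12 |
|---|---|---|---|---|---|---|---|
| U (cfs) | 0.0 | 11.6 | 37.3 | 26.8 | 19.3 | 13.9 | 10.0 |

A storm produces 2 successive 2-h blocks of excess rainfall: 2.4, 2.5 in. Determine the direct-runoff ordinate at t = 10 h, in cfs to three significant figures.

By discrete convolution, Q_j = Σ (P_i / 1 in) · U_{j−i}.
At t = 10 h (j=5): Q = (2.4/1)·13.9 + (2.5/1)·19.3 = 81.6 cfs.

Q ≈ 81.6 cfs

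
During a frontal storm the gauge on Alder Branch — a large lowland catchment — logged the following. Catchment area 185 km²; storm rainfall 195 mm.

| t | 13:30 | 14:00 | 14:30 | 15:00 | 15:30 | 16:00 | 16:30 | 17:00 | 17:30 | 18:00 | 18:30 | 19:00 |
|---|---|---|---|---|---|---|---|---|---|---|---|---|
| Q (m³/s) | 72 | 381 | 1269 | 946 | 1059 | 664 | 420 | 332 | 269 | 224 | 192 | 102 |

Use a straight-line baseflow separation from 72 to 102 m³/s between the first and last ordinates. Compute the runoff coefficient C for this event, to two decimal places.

C ≈ 0.24

ΣQ_DR = 4886 m³/s; V = ΣQ_DR·Δt = 8.795 × 10^6 m³.
Runoff depth d = V / A = 47.54 mm.
C = d / P = 47.54 / 195 = 0.24.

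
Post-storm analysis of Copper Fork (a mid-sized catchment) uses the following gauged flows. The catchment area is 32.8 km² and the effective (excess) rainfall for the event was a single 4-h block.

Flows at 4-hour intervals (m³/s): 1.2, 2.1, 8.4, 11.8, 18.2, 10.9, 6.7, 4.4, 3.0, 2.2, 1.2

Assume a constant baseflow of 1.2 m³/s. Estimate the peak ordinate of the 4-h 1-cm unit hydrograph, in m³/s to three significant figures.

Direct runoff: 0.0, 0.9, 7.2, 10.6, 17.0, 9.7, 5.5, 3.2, 1.8, 1.0, 0.0 m³/s; ΣQ_DR = 56.90 m³/s, peak = 17.0 m³/s.
Runoff depth d = ΣQ_DR·Δt / A = 56.90 × 14400 / (32.8 km²) = 24.98 mm.
The 1-cm UH is the DRH scaled by (10 mm)/d, so U_p = 17.0 × 10/24.98 = 6.81 m³/s.

U_p ≈ 6.81 m³/s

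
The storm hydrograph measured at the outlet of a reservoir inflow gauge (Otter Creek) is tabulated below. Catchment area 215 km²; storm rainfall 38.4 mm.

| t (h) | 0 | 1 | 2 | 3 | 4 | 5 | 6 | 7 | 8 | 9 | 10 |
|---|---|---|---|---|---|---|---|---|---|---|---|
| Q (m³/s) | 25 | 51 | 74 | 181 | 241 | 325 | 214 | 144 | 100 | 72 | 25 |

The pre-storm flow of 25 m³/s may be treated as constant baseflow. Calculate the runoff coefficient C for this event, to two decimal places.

ΣQ_DR = 1177 m³/s; V = ΣQ_DR·Δt = 4.237 × 10^6 m³.
Runoff depth d = V / A = 19.71 mm.
C = d / P = 19.71 / 38.4 = 0.51.

C ≈ 0.51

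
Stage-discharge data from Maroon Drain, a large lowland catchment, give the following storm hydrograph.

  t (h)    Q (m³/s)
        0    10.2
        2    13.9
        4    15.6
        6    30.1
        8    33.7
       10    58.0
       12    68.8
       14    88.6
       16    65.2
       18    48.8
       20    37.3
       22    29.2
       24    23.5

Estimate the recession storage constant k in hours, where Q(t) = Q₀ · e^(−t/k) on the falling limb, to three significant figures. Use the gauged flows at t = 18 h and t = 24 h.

On the falling limb, Q drops from 48.8 to 23.5 m³/s between t = 18 h and t = 24 h (Δt = 6 h).
k = −Δt / ln(Q₂/Q₁) = −6 / ln(23.5/48.8) = 8.21 h.

k ≈ 8.21 h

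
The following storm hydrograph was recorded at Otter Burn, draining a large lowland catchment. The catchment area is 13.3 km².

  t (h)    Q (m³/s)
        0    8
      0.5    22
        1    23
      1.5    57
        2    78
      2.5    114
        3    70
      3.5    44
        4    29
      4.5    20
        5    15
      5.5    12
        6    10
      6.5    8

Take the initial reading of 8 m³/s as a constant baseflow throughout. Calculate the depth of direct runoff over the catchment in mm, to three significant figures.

Direct runoff: 0.0, 14.0, 15.0, 49.0, 70.0, 106.0, 62.0, 36.0, 21.0, 12.0, 7.0, 4.0, 2.0, 0.0 m³/s; ΣQ_DR = 398.0 m³/s.
V = ΣQ_DR · Δt = 398.0 × 1800 s = 7.164 × 10^5 m³.
Over A = 13.3 km², depth = V / A = 53.9 mm.

d ≈ 53.9 mm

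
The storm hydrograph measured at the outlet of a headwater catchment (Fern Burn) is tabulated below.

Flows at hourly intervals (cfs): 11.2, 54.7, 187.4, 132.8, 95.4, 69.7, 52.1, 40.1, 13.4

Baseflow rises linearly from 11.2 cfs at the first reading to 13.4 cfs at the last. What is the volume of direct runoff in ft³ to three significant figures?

Direct-runoff ordinates (Q − Q_b): 0.00, 43.23, 175.65, 120.78, 83.10, 57.12, 39.25, 26.98, 0.00 cfs.
ΣQ_DR = 546.1 cfs.
With Δt = 1 h = 3600 s, V = ΣQ_DR · Δt = 546.1 × 3600 = 1.97 × 10^6 ft³.

V ≈ 1.97 × 10^6 ft³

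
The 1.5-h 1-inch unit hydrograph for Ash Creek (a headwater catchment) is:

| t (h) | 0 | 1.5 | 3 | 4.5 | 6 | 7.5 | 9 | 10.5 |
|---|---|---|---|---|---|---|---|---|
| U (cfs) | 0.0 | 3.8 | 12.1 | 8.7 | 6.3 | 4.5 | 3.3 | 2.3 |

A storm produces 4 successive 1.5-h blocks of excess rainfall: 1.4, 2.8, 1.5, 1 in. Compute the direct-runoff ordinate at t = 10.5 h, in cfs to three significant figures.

Q ≈ 25.5 cfs

By discrete convolution, Q_j = Σ (P_i / 1 in) · U_{j−i}.
At t = 10.5 h (j=7): Q = (1.4/1)·2.3 + (2.8/1)·3.3 + (1.5/1)·4.5 + (1/1)·6.3 = 25.5 cfs.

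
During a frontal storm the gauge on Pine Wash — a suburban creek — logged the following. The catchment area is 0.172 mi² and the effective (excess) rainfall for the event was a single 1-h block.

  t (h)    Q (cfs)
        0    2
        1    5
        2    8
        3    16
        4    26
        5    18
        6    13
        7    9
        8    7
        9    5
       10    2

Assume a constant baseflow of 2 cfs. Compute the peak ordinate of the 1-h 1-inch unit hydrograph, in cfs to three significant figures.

Direct runoff: 0.0, 3.0, 6.0, 14.0, 24.0, 16.0, 11.0, 7.0, 5.0, 3.0, 0.0 cfs; ΣQ_DR = 89.00 cfs, peak = 24.0 cfs.
Runoff depth d = ΣQ_DR·Δt / A = 89.00 × 3600 / (0.172 mi²) = 0.8018 in.
The 1-inch UH is the DRH scaled by (1 in)/d, so U_p = 24.0 × 1/0.8018 = 29.9 cfs.

U_p ≈ 29.9 cfs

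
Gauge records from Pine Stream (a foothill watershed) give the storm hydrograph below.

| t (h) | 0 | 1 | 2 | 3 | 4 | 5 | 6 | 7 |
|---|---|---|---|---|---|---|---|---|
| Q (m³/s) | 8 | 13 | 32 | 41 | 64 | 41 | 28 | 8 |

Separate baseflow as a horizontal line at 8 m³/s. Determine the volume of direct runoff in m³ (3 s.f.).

Direct-runoff ordinates (Q − Q_b): 0.0, 5.0, 24.0, 33.0, 56.0, 33.0, 20.0, 0.0 m³/s.
ΣQ_DR = 171.0 m³/s.
With Δt = 1 h = 3600 s, V = ΣQ_DR · Δt = 171.0 × 3600 = 6.16 × 10^5 m³.

V ≈ 6.16 × 10^5 m³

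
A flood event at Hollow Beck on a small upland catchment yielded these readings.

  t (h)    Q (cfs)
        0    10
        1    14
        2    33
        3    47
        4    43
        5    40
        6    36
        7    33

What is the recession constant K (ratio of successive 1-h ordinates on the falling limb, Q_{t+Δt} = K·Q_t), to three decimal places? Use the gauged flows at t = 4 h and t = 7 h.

Using the recession-limb readings at t = 4 h and t = 7 h: Q falls from 43 to 33 cfs over 3 intervals.
K = (Q₂/Q₁)^(1/3) = (33/43)^(1/3) = 0.916.

K ≈ 0.916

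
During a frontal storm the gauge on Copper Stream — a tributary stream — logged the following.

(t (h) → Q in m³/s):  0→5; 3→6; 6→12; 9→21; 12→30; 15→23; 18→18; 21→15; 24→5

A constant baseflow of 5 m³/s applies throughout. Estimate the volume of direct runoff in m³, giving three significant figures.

V ≈ 9.72 × 10^5 m³

Direct-runoff ordinates (Q − Q_b): 0.0, 1.0, 7.0, 16.0, 25.0, 18.0, 13.0, 10.0, 0.0 m³/s.
ΣQ_DR = 90.00 m³/s.
With Δt = 3 h = 10800 s, V = ΣQ_DR · Δt = 90.00 × 10800 = 9.72 × 10^5 m³.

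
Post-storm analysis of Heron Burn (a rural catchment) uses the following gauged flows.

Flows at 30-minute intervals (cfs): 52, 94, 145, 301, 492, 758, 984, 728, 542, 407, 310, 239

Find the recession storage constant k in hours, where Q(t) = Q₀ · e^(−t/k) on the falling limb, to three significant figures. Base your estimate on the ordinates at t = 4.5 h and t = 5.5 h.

k ≈ 1.88 h

On the falling limb, Q drops from 407 to 239 cfs between t = 4.5 h and t = 5.5 h (Δt = 1 h).
k = −Δt / ln(Q₂/Q₁) = −1 / ln(239/407) = 1.88 h.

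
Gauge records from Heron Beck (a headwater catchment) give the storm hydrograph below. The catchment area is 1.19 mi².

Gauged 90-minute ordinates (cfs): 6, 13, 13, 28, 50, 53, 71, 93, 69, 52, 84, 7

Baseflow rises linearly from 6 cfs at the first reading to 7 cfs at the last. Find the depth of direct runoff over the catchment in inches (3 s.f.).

Direct runoff: 0.00, 6.91, 6.82, 21.73, 43.64, 46.55, 64.45, 86.36, 62.27, 45.18, 77.09, 0.00 cfs; ΣQ_DR = 461.0 cfs.
V = ΣQ_DR · Δt = 461.0 × 5400 s = 2.489 × 10^6 ft³.
Over A = 1.19 mi², depth = V / A = 0.900 in.

d ≈ 0.900 in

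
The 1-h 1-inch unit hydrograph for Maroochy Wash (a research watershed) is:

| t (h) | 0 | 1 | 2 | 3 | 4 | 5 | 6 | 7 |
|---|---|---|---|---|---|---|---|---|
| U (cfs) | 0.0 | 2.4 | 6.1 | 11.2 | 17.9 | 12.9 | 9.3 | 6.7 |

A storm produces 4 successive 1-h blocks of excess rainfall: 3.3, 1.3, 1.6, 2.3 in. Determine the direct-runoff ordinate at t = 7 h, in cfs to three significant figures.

Q ≈ 96.0 cfs

By discrete convolution, Q_j = Σ (P_i / 1 in) · U_{j−i}.
At t = 7 h (j=7): Q = (3.3/1)·6.7 + (1.3/1)·9.3 + (1.6/1)·12.9 + (2.3/1)·17.9 = 96.0 cfs.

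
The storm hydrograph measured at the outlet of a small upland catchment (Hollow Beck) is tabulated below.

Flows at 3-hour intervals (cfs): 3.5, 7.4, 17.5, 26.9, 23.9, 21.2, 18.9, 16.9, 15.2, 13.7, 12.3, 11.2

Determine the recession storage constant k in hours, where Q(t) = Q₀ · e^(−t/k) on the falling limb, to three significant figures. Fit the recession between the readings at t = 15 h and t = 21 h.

On the falling limb, Q drops from 21.2 to 16.9 cfs between t = 15 h and t = 21 h (Δt = 6 h).
k = −Δt / ln(Q₂/Q₁) = −6 / ln(16.9/21.2) = 26.5 h.

k ≈ 26.5 h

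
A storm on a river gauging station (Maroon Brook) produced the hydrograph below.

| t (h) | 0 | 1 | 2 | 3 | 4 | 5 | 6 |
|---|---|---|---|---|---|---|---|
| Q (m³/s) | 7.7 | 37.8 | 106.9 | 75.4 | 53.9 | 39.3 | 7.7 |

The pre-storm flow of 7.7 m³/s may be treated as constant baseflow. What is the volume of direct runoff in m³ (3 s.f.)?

Direct-runoff ordinates (Q − Q_b): 0.0, 30.1, 99.2, 67.7, 46.2, 31.6, 0.0 m³/s.
ΣQ_DR = 274.8 m³/s.
With Δt = 1 h = 3600 s, V = ΣQ_DR · Δt = 274.8 × 3600 = 9.89 × 10^5 m³.

V ≈ 9.89 × 10^5 m³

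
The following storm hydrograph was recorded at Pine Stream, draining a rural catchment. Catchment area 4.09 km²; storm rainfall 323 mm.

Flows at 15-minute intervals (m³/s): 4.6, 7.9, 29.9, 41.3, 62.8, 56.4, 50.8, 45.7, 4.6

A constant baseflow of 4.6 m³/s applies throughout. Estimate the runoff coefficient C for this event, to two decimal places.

ΣQ_DR = 262.6 m³/s; V = ΣQ_DR·Δt = 2.363 × 10^5 m³.
Runoff depth d = V / A = 57.78 mm.
C = d / P = 57.78 / 323 = 0.18.

C ≈ 0.18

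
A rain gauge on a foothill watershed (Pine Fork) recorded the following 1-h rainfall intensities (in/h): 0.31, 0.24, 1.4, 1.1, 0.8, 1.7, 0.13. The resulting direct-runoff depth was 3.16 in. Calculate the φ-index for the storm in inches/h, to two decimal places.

Only the 4 blocks with intensity above φ contribute runoff: 1.4, 1.1, 0.8, 1.7 in/h.
Σ(I−φ)·Δt = d  ⇒  (1.4+1.1+0.8+1.7 − 4φ)·1 = 3.16
φ = (5.000 − 3.16/1) / 4 = 0.46 in/h.

φ ≈ 0.46 in/h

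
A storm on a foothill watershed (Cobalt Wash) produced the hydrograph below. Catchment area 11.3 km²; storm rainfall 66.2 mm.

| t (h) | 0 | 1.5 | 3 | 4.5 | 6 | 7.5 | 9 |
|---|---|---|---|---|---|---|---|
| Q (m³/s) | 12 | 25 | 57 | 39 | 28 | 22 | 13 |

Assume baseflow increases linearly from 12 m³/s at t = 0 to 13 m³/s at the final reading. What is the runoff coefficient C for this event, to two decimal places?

C ≈ 0.78

ΣQ_DR = 108.5 m³/s; V = ΣQ_DR·Δt = 5.859 × 10^5 m³.
Runoff depth d = V / A = 51.85 mm.
C = d / P = 51.85 / 66.2 = 0.78.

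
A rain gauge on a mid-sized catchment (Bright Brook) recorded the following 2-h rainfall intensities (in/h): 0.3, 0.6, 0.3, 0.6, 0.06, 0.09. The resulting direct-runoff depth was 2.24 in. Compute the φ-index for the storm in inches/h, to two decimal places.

Only the 4 blocks with intensity above φ contribute runoff: 0.3, 0.6, 0.3, 0.6 in/h.
Σ(I−φ)·Δt = d  ⇒  (0.3+0.6+0.3+0.6 − 4φ)·2 = 2.24
φ = (1.800 − 2.24/2) / 4 = 0.17 in/h.

φ ≈ 0.17 in/h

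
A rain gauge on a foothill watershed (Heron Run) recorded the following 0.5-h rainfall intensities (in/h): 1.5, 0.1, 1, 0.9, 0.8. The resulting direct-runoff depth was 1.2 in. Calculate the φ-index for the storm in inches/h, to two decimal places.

Only the 4 blocks with intensity above φ contribute runoff: 1.5, 1, 0.9, 0.8 in/h.
Σ(I−φ)·Δt = d  ⇒  (1.5+1+0.9+0.8 − 4φ)·0.5 = 1.2
φ = (4.200 − 1.2/0.5) / 4 = 0.45 in/h.

φ ≈ 0.45 in/h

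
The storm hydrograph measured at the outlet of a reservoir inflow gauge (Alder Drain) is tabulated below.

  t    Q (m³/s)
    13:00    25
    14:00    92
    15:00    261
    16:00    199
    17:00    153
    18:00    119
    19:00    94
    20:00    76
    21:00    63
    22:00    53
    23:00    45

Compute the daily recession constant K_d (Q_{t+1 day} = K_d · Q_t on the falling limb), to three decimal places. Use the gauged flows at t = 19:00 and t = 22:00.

K_d ≈ 0.010

Between t = 19:00 and t = 22:00 the flow falls from 94 to 53 m³/s over 3×1 h = 3 h.
Per-interval ratio K = (53/94)^(1/3) = 0.8261; K_d = K^(24/1) = 0.010.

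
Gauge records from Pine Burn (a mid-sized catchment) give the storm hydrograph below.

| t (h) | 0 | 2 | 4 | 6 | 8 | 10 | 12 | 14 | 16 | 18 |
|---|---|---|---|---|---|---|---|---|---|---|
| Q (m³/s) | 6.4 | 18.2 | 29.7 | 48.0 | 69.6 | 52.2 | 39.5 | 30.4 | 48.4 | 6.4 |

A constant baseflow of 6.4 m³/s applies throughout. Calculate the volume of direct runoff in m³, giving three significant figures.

V ≈ 2.05 × 10^6 m³

Direct-runoff ordinates (Q − Q_b): 0.0, 11.8, 23.3, 41.6, 63.2, 45.8, 33.1, 24.0, 42.0, 0.0 m³/s.
ΣQ_DR = 284.8 m³/s.
With Δt = 2 h = 7200 s, V = ΣQ_DR · Δt = 284.8 × 7200 = 2.05 × 10^6 m³.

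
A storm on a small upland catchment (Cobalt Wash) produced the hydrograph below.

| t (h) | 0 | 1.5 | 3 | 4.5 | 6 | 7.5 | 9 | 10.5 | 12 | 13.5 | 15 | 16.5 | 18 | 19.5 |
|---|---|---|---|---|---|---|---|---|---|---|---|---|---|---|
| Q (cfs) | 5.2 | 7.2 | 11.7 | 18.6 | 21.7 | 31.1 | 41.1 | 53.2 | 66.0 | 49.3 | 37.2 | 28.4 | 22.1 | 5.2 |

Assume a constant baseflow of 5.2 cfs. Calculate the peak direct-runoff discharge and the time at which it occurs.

Q_p = 60.8 cfs at t = 12 h

Subtracting baseflow gives direct-runoff ordinates: 0.0, 2.0, 6.5, 13.4, 16.5, 25.9, 35.9, 48.0, 60.8, 44.1, 32.0, 23.2, 16.9, 0.0 cfs.
The maximum is 60.8 cfs, occurring at the reading for t = 12 h.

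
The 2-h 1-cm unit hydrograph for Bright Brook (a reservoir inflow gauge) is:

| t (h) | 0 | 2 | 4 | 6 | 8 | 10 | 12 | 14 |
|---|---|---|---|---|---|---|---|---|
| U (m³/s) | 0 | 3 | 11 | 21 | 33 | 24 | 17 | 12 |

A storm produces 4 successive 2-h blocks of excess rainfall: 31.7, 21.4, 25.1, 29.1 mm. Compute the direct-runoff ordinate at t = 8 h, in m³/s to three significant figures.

Q ≈ 186 m³/s

By discrete convolution, Q_j = Σ (P_i / 10 mm) · U_{j−i}.
At t = 8 h (j=4): Q = (31.7/10)·33 + (21.4/10)·21 + (25.1/10)·11 + (29.1/10)·3 = 186 m³/s.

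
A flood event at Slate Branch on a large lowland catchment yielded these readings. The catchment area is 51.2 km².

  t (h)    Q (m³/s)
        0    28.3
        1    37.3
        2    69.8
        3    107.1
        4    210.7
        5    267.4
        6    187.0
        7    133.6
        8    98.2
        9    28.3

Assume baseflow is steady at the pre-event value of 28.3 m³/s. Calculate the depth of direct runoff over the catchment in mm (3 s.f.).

Direct runoff: 0.0, 9.0, 41.5, 78.8, 182.4, 239.1, 158.7, 105.3, 69.9, 0.0 m³/s; ΣQ_DR = 884.7 m³/s.
V = ΣQ_DR · Δt = 884.7 × 3600 s = 3.185 × 10^6 m³.
Over A = 51.2 km², depth = V / A = 62.2 mm.

d ≈ 62.2 mm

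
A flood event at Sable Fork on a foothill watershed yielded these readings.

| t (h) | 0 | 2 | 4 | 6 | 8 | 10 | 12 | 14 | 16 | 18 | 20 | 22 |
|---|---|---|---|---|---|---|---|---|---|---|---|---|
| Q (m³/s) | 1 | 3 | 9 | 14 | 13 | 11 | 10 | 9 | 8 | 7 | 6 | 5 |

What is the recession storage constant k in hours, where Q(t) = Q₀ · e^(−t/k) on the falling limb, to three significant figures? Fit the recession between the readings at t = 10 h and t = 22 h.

On the falling limb, Q drops from 11 to 5 m³/s between t = 10 h and t = 22 h (Δt = 12 h).
k = −Δt / ln(Q₂/Q₁) = −12 / ln(5/11) = 15.2 h.

k ≈ 15.2 h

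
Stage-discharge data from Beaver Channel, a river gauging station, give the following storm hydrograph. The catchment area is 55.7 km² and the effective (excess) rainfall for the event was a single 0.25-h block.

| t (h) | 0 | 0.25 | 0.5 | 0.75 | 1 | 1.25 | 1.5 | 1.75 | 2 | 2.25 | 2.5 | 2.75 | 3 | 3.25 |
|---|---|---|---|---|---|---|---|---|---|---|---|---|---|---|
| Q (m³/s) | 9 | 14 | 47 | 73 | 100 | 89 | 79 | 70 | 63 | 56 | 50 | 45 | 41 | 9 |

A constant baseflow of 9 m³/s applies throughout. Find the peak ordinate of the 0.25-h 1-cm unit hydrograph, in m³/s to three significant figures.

U_p ≈ 91.0 m³/s

Direct runoff: 0.0, 5.0, 38.0, 64.0, 91.0, 80.0, 70.0, 61.0, 54.0, 47.0, 41.0, 36.0, 32.0, 0.0 m³/s; ΣQ_DR = 619.0 m³/s, peak = 91.0 m³/s.
Runoff depth d = ΣQ_DR·Δt / A = 619.0 × 900 / (55.7 km²) = 10.00 mm.
The 1-cm UH is the DRH scaled by (10 mm)/d, so U_p = 91.0 × 10/10.00 = 91.0 m³/s.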